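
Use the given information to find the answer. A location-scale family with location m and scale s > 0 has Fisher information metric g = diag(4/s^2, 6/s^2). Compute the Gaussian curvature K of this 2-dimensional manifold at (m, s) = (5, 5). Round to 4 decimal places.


The metric has the form g = (A dm^2 + B ds^2)/s^2 with A = 4, B = 6.
Substitute u = sqrt(A/B)*m: g = B*(du^2 + ds^2)/s^2, i.e. B times the
Poincare upper half-plane metric, which has constant Gaussian curvature -1.
Scaling a 2D metric by a constant c divides the Gaussian curvature by c,
so K = -1/B = -1/(6) = -0.1667 everywhere (the point (m, s) = (5, 5) is irrelevant:
the curvature is constant).
The requested Gaussian curvature is K = -0.1667.

-0.1667


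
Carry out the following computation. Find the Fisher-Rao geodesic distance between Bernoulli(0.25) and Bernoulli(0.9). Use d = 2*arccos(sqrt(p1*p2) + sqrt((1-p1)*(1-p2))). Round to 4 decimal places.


Geodesic distance on Bernoulli manifold:
d(p1,p2) = 2*arccos(sqrt(p1*p2) + sqrt((1-p1)*(1-p2))).
sqrt(p1*p2) = sqrt(0.25*0.9) = 0.474342.
sqrt((1-p1)*(1-p2)) = sqrt(0.75*0.1) = 0.273861.
arg = 0.474342 + 0.273861 = 0.748203.
d = 2*arccos(0.748203) = 1.4509

1.4509


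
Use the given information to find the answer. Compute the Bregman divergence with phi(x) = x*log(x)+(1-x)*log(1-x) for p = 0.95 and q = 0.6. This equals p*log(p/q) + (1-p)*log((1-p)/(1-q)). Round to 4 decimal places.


Bregman divergence with negative entropy generator:
D = p*log(p/q) + (1-p)*log((1-p)/(1-q)).
p = 0.95, q = 0.6.
p*log(p/q) = 0.95*log(0.95/0.6) = 0.436556.
(1-p)*log((1-p)/(1-q)) = 0.05*log(0.05/0.4) = -0.103972.
D = 0.436556 + -0.103972 = 0.3326

0.3326


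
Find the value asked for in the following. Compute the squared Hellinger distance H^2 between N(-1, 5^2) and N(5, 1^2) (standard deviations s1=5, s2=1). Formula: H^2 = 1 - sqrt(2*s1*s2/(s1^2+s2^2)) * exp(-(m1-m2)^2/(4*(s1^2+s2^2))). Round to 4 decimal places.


Squared Hellinger distance for Gaussians:
H^2 = 1 - sqrt(2*s1*s2/(s1^2+s2^2)) * exp(-(m1-m2)^2/(4*(s1^2+s2^2))).
s1^2 = 25, s2^2 = 1, s1^2+s2^2 = 26.
sqrt(2*5*1/(26)) = 0.620174.
(m1-m2)^2 = (-6)^2 = 36.
exp(-36/(4*26)) = exp(-0.346154) = 0.707404.
H^2 = 1 - 0.620174*0.707404 = 0.5613

0.5613


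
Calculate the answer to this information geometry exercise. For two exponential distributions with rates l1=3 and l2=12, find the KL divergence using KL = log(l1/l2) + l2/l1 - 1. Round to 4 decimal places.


KL divergence for exponential family:
KL = log(l1/l2) + l2/l1 - 1.
log(3/12) = -1.386294.
12/3 = 4.0.
KL = -1.386294 + 4.0 - 1 = 1.6137

1.6137


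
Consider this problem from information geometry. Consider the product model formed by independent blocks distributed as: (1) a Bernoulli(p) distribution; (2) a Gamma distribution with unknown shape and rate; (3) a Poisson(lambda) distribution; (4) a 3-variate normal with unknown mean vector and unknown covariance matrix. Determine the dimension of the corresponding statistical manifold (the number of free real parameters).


The dimension of a statistical manifold equals the number of free
(independent) real parameters of the model. For a product of independent
blocks the parameter counts add.
- Bernoulli (p): 1.
- Gamma (shape, rate): 2.
- Poisson (lambda): 1.
- 3-variate normal: 3 (mean) + 3*4/2 = 6 (symmetric covariance) = 9.
Total = 1 + 2 + 1 + 9 = 13.
Dimension = 13

13


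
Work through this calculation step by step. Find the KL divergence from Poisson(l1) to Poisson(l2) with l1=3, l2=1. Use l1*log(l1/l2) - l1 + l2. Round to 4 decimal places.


KL divergence for Poisson:
KL = l1*log(l1/l2) - l1 + l2.
l1 = 3, l2 = 1.
log(3/1) = 1.098612.
l1*log(l1/l2) = 3 * 1.098612 = 3.295837.
KL = 3.295837 - 3 + 1 = 1.2958

1.2958


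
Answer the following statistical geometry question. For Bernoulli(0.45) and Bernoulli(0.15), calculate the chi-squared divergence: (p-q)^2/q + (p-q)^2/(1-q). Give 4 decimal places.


Chi-squared divergence between Bernoulli distributions:
chi^2 = (p-q)^2/q + (p-q)^2/(1-q).
p = 0.45, q = 0.15, p-q = 0.3.
(p-q)^2 = 0.09.
term1 = 0.09/0.15 = 0.6.
term2 = 0.09/0.85 = 0.105882.
chi^2 = 0.6 + 0.105882 = 0.7059

0.7059


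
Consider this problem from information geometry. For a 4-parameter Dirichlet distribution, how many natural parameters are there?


Exponential family dimension calculation:
Dirichlet with 4 components has 4 natural parameters.

4


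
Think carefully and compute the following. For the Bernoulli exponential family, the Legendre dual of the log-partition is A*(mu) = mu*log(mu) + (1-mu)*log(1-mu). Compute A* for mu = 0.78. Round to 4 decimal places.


Legendre transform for Bernoulli:
A*(mu) = mu*log(mu) + (1-mu)*log(1-mu).
mu = 0.78, 1-mu = 0.22.
mu*log(mu) = 0.78*log(0.78) = -0.1938.
(1-mu)*log(1-mu) = 0.22*log(0.22) = -0.333108.
A* = -0.1938 + -0.333108 = -0.5269

-0.5269


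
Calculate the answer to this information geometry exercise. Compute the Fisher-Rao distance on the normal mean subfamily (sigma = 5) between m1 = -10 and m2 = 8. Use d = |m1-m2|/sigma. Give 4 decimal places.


On the fixed-variance normal subfamily, geodesic distance = |m1-m2|/sigma.
|-10 - 8| = 18.
sigma = 5.
d = 18/5 = 3.6000

3.6000


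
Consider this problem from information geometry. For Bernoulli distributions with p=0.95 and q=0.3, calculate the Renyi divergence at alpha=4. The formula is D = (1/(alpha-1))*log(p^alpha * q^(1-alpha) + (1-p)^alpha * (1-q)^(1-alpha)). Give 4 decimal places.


Renyi divergence of order alpha between Bernoulli distributions:
D = (1/(alpha-1))*log(p^alpha * q^(1-alpha) + (1-p)^alpha * (1-q)^(1-alpha)).
alpha = 4, p = 0.95, q = 0.3.
p^alpha * q^(1-alpha) = 0.95^4 * 0.3^-3 = 30.166898.
(1-p)^alpha * (1-q)^(1-alpha) = 0.05^4 * 0.7^-3 = 1.8e-05.
sum = 30.166898 + 1.8e-05 = 30.166916.
D = (1/3)*log(30.166916) = 1.1356

1.1356


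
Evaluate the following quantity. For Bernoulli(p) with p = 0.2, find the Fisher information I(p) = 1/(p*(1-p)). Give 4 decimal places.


For Bernoulli(p), Fisher information is I(p) = 1/(p*(1-p)).
p = 0.2, 1-p = 0.8.
p*(1-p) = 0.16.
I(p) = 1/0.16 = 6.2500

6.2500


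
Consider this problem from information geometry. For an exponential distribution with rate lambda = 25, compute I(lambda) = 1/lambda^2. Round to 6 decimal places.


Fisher information for exponential: I(lambda) = 1/lambda^2.
lambda = 25, lambda^2 = 625.
I = 1/625 = 0.001600

0.001600


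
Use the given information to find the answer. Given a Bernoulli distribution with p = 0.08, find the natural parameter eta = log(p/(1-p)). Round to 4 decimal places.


Natural parameter for Bernoulli: eta = log(p/(1-p)).
p = 0.08, 1-p = 0.92.
p/(1-p) = 0.086957.
eta = log(0.086957) = -2.4423

-2.4423


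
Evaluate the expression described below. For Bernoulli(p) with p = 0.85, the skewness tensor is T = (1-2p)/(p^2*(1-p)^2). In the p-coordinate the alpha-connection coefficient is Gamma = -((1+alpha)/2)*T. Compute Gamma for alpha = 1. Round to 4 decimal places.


Skewness (Amari-Chentsov) tensor: T = (1-2p)/(p^2*(1-p)^2).
p = 0.85, 1-2p = -0.7, p^2 = 0.7225, (1-p)^2 = 0.0225.
T = -0.7/(0.7225 * 0.0225) = -43.060361.
In the p-coordinate, Gamma^(alpha) = Gamma^(0) - (alpha/2)*T with Gamma^(0) = (1/2)*g'(p) = -T/2,
so Gamma^(alpha) = -((1+alpha)/2)*T.
alpha = 1, -(1+alpha)/2 = -1.0.
Gamma = -1.0 * -43.060361 = 43.0604

43.0604


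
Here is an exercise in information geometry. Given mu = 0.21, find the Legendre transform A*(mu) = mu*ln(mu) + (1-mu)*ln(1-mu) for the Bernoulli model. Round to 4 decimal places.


Legendre transform for Bernoulli:
A*(mu) = mu*log(mu) + (1-mu)*log(1-mu).
mu = 0.21, 1-mu = 0.79.
mu*log(mu) = 0.21*log(0.21) = -0.327736.
(1-mu)*log(1-mu) = 0.79*log(0.79) = -0.186221.
A* = -0.327736 + -0.186221 = -0.5140

-0.5140


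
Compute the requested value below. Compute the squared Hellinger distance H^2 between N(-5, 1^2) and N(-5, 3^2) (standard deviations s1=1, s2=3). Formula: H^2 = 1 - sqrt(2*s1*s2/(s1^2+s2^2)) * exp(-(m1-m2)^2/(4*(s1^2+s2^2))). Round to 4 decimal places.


Squared Hellinger distance for Gaussians:
H^2 = 1 - sqrt(2*s1*s2/(s1^2+s2^2)) * exp(-(m1-m2)^2/(4*(s1^2+s2^2))).
s1^2 = 1, s2^2 = 9, s1^2+s2^2 = 10.
sqrt(2*1*3/(10)) = 0.774597.
(m1-m2)^2 = (0)^2 = 0.
exp(-0/(4*10)) = exp(0.0) = 1.0.
H^2 = 1 - 0.774597*1.0 = 0.2254

0.2254


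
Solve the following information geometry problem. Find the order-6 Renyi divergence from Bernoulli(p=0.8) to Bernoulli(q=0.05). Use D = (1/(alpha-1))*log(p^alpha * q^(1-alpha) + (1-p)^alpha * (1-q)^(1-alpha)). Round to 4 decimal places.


Renyi divergence of order alpha between Bernoulli distributions:
D = (1/(alpha-1))*log(p^alpha * q^(1-alpha) + (1-p)^alpha * (1-q)^(1-alpha)).
alpha = 6, p = 0.8, q = 0.05.
p^alpha * q^(1-alpha) = 0.8^6 * 0.05^-5 = 838860.8.
(1-p)^alpha * (1-q)^(1-alpha) = 0.2^6 * 0.95^-5 = 8.3e-05.
sum = 838860.8 + 8.3e-05 = 838860.800083.
D = (1/5)*log(838860.800083) = 2.7280

2.7280


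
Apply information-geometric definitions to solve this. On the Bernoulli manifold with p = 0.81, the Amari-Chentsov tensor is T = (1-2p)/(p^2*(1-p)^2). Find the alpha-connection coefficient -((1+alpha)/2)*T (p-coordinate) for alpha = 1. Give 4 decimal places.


Skewness (Amari-Chentsov) tensor: T = (1-2p)/(p^2*(1-p)^2).
p = 0.81, 1-2p = -0.62, p^2 = 0.6561, (1-p)^2 = 0.0361.
T = -0.62/(0.6561 * 0.0361) = -26.176673.
In the p-coordinate, Gamma^(alpha) = Gamma^(0) - (alpha/2)*T with Gamma^(0) = (1/2)*g'(p) = -T/2,
so Gamma^(alpha) = -((1+alpha)/2)*T.
alpha = 1, -(1+alpha)/2 = -1.0.
Gamma = -1.0 * -26.176673 = 26.1767

26.1767


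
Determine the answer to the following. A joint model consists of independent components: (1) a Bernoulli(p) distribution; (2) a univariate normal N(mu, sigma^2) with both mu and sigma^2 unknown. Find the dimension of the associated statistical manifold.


The dimension of a statistical manifold equals the number of free
(independent) real parameters of the model. For a product of independent
blocks the parameter counts add.
- Bernoulli (p): 1.
- normal (mu, sigma^2): 2.
Total = 1 + 2 = 3.
Dimension = 3

3


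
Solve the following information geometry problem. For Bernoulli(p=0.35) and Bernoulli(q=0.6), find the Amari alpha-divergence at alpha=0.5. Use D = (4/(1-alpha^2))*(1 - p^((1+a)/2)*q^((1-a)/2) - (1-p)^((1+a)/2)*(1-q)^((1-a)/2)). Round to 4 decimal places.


Amari alpha-divergence:
D = (4/(1-alpha^2))*(1 - p^((1+a)/2)*q^((1-a)/2) - (1-p)^((1+a)/2)*(1-q)^((1-a)/2)).
alpha = 0.5, p = 0.35, q = 0.6.
e1 = (1+alpha)/2 = 0.75, e2 = (1-alpha)/2 = 0.25.
t1 = p^e1 * q^e2 = 0.35^0.75 * 0.6^0.25 = 0.400487.
t2 = (1-p)^e1 * (1-q)^e2 = 0.65^0.75 * 0.4^0.25 = 0.575705.
4/(1-alpha^2) = 5.333333.
D = 5.333333*(1 - 0.400487 - 0.575705) = 0.1270

0.1270


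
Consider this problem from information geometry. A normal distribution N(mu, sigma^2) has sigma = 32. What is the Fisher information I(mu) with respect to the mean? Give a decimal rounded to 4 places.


The Fisher information for the mean of a normal distribution is I(mu) = 1/sigma^2.
sigma = 32, so sigma^2 = 1024.
I(mu) = 1/1024 = 0.0010

0.0010


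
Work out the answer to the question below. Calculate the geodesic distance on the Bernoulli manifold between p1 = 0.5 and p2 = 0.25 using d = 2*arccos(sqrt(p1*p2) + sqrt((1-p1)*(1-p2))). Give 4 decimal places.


Geodesic distance on Bernoulli manifold:
d(p1,p2) = 2*arccos(sqrt(p1*p2) + sqrt((1-p1)*(1-p2))).
sqrt(p1*p2) = sqrt(0.5*0.25) = 0.353553.
sqrt((1-p1)*(1-p2)) = sqrt(0.5*0.75) = 0.612372.
arg = 0.353553 + 0.612372 = 0.965926.
d = 2*arccos(0.965926) = 0.5236

0.5236


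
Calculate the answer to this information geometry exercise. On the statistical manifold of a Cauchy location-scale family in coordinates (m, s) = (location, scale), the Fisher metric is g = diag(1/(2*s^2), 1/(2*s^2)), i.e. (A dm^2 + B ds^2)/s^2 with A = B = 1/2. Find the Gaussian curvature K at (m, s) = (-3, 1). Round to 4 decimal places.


The metric has the form g = (A dm^2 + B ds^2)/s^2 with A = 1/2, B = 1/2.
Substitute u = sqrt(A/B)*m: g = B*(du^2 + ds^2)/s^2, i.e. B times the
Poincare upper half-plane metric, which has constant Gaussian curvature -1.
Scaling a 2D metric by a constant c divides the Gaussian curvature by c,
so K = -1/B = -1/(1/2) = -2.0000 everywhere (the point (m, s) = (-3, 1) is irrelevant:
the curvature is constant).
The requested Gaussian curvature is K = -2.0000.

-2.0000


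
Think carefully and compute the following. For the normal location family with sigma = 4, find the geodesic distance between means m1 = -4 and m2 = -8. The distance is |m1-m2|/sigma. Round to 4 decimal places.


On the fixed-variance normal subfamily, geodesic distance = |m1-m2|/sigma.
|-4 - -8| = 4.
sigma = 4.
d = 4/4 = 1.0000

1.0000


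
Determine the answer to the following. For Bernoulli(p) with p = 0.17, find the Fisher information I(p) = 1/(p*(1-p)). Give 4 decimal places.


For Bernoulli(p), Fisher information is I(p) = 1/(p*(1-p)).
p = 0.17, 1-p = 0.83.
p*(1-p) = 0.1411.
I(p) = 1/0.1411 = 7.0872

7.0872


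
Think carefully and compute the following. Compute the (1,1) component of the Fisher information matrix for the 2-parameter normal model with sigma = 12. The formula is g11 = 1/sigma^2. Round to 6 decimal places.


For the 2-parameter normal family, the Fisher metric has:
  g11 = 1/sigma^2, g22 = 2/sigma^2.
sigma = 12, sigma^2 = 144.
g11 = 0.006944

0.006944


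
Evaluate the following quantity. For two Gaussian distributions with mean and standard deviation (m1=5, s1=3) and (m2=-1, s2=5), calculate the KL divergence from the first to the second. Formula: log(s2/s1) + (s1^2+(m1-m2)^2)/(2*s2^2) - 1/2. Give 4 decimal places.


KL divergence between normal distributions:
KL = log(s2/s1) + (s1^2 + (m1-m2)^2)/(2*s2^2) - 1/2.
log(5/3) = 0.510826.
(3^2 + (5--1)^2)/(2*5^2) = (9 + 36)/50 = 0.9.
KL = 0.510826 + 0.9 - 0.5 = 0.9108

0.9108


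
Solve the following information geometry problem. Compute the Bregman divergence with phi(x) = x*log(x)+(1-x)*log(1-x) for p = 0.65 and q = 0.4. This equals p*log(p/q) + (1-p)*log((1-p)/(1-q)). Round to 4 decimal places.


Bregman divergence with negative entropy generator:
D = p*log(p/q) + (1-p)*log((1-p)/(1-q)).
p = 0.65, q = 0.4.
p*log(p/q) = 0.65*log(0.65/0.4) = 0.31558.
(1-p)*log((1-p)/(1-q)) = 0.35*log(0.35/0.6) = -0.188649.
D = 0.31558 + -0.188649 = 0.1269

0.1269


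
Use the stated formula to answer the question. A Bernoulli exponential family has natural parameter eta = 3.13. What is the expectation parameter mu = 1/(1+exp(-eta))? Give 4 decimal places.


Dual coordinate (expectation parameter) for Bernoulli:
mu = 1/(1+exp(-eta)).
eta = 3.13.
exp(-eta) = exp(-3.13) = 0.043718.
mu = 1/(1+0.043718) = 0.9581

0.9581


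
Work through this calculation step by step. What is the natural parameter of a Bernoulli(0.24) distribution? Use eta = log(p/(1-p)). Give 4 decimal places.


Natural parameter for Bernoulli: eta = log(p/(1-p)).
p = 0.24, 1-p = 0.76.
p/(1-p) = 0.315789.
eta = log(0.315789) = -1.1527

-1.1527


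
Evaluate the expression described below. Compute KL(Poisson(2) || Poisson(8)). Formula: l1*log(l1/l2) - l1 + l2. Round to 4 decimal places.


KL divergence for Poisson:
KL = l1*log(l1/l2) - l1 + l2.
l1 = 2, l2 = 8.
log(2/8) = -1.386294.
l1*log(l1/l2) = 2 * -1.386294 = -2.772589.
KL = -2.772589 - 2 + 8 = 3.2274

3.2274


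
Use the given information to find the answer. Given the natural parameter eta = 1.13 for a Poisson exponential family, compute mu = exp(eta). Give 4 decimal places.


Expectation parameter for Poisson exponential family:
mu = exp(eta).
eta = 1.13.
mu = exp(1.13) = 3.0957

3.0957


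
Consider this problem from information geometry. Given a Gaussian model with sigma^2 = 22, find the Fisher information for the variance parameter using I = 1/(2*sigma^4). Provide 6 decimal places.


Fisher information for variance: I(sigma^2) = 1/(2*sigma^4).
sigma^2 = 22, so sigma^4 = 484.
I = 1/(2*484) = 1/968 = 0.001033

0.001033


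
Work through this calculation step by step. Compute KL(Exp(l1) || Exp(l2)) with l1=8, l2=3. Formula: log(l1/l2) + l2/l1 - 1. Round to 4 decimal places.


KL divergence for exponential family:
KL = log(l1/l2) + l2/l1 - 1.
log(8/3) = 0.980829.
3/8 = 0.375.
KL = 0.980829 + 0.375 - 1 = 0.3558

0.3558


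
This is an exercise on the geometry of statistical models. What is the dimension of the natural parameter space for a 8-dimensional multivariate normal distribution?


Exponential family dimension calculation:
For 8-dim MVN: mean has 8 params, covariance has 8*9/2 = 36 unique entries.
Total dim = 8 + 36 = 44.

44


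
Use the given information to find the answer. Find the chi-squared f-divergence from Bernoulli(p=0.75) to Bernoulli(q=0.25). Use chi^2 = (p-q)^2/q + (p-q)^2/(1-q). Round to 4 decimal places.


Chi-squared divergence between Bernoulli distributions:
chi^2 = (p-q)^2/q + (p-q)^2/(1-q).
p = 0.75, q = 0.25, p-q = 0.5.
(p-q)^2 = 0.25.
term1 = 0.25/0.25 = 1.0.
term2 = 0.25/0.75 = 0.333333.
chi^2 = 1.0 + 0.333333 = 1.3333

1.3333


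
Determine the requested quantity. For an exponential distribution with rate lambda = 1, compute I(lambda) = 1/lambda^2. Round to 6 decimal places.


Fisher information for exponential: I(lambda) = 1/lambda^2.
lambda = 1, lambda^2 = 1.
I = 1/1 = 1.000000

1.000000


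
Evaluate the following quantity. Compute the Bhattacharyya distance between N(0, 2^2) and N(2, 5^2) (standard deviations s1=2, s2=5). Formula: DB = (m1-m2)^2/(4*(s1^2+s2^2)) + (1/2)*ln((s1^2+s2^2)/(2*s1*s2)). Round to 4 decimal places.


Bhattacharyya distance between two Gaussians:
DB = (m1-m2)^2/(4*(s1^2+s2^2)) + (1/2)*ln((s1^2+s2^2)/(2*s1*s2)).
(m1-m2)^2 = (-2)^2 = 4.
s1^2+s2^2 = 4 + 25 = 29.
term1 = 4/116 = 0.034483.
term2 = 0.5*ln(29/20.0) = 0.185782.
DB = 0.034483 + 0.185782 = 0.2203

0.2203


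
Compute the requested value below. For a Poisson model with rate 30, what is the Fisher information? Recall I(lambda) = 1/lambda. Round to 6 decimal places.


Fisher information for Poisson: I(lambda) = 1/lambda.
lambda = 30.
I(lambda) = 1/30 = 0.033333

0.033333


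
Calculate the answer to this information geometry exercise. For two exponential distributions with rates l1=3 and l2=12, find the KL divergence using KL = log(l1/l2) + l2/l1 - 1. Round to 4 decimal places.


KL divergence for exponential family:
KL = log(l1/l2) + l2/l1 - 1.
log(3/12) = -1.386294.
12/3 = 4.0.
KL = -1.386294 + 4.0 - 1 = 1.6137

1.6137


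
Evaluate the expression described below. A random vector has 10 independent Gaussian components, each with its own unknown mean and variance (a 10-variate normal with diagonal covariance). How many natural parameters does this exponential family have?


Exponential family dimension calculation:
Each univariate normal has two natural parameters (mu/sigma^2 and -1/(2 sigma^2)).
With 10 independent components, dim = 2 * 10 = 20.

20


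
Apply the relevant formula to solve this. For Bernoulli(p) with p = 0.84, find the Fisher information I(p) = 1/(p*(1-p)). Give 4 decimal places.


For Bernoulli(p), Fisher information is I(p) = 1/(p*(1-p)).
p = 0.84, 1-p = 0.16.
p*(1-p) = 0.1344.
I(p) = 1/0.1344 = 7.4405

7.4405


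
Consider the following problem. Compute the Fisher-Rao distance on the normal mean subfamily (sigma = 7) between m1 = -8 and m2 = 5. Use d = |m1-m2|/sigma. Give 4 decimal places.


On the fixed-variance normal subfamily, geodesic distance = |m1-m2|/sigma.
|-8 - 5| = 13.
sigma = 7.
d = 13/7 = 1.8571

1.8571


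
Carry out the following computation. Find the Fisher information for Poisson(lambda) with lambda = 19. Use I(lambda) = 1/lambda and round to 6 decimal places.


Fisher information for Poisson: I(lambda) = 1/lambda.
lambda = 19.
I(lambda) = 1/19 = 0.052632

0.052632


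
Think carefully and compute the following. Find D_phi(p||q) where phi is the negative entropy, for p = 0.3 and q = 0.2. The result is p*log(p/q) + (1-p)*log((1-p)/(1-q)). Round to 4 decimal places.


Bregman divergence with negative entropy generator:
D = p*log(p/q) + (1-p)*log((1-p)/(1-q)).
p = 0.3, q = 0.2.
p*log(p/q) = 0.3*log(0.3/0.2) = 0.12164.
(1-p)*log((1-p)/(1-q)) = 0.7*log(0.7/0.8) = -0.093472.
D = 0.12164 + -0.093472 = 0.0282

0.0282


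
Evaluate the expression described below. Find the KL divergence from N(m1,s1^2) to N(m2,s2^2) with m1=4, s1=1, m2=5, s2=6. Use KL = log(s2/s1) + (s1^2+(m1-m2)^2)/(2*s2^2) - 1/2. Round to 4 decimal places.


KL divergence between normal distributions:
KL = log(s2/s1) + (s1^2 + (m1-m2)^2)/(2*s2^2) - 1/2.
log(6/1) = 1.791759.
(1^2 + (4-5)^2)/(2*6^2) = (1 + 1)/72 = 0.027778.
KL = 1.791759 + 0.027778 - 0.5 = 1.3195

1.3195


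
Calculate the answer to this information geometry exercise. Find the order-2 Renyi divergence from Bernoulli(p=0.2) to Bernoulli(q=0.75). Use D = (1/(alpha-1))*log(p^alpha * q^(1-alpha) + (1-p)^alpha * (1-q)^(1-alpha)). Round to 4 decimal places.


Renyi divergence of order alpha between Bernoulli distributions:
D = (1/(alpha-1))*log(p^alpha * q^(1-alpha) + (1-p)^alpha * (1-q)^(1-alpha)).
alpha = 2, p = 0.2, q = 0.75.
p^alpha * q^(1-alpha) = 0.2^2 * 0.75^-1 = 0.053333.
(1-p)^alpha * (1-q)^(1-alpha) = 0.8^2 * 0.25^-1 = 2.56.
sum = 0.053333 + 2.56 = 2.613333.
D = (1/1)*log(2.613333) = 0.9606

0.9606


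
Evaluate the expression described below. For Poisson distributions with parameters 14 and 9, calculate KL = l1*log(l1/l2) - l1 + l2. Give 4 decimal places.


KL divergence for Poisson:
KL = l1*log(l1/l2) - l1 + l2.
l1 = 14, l2 = 9.
log(14/9) = 0.441833.
l1*log(l1/l2) = 14 * 0.441833 = 6.185659.
KL = 6.185659 - 14 + 9 = 1.1857

1.1857


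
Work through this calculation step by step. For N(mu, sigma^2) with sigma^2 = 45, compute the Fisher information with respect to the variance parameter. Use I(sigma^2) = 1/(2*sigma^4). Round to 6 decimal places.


Fisher information for variance: I(sigma^2) = 1/(2*sigma^4).
sigma^2 = 45, so sigma^4 = 2025.
I = 1/(2*2025) = 1/4050 = 0.000247

0.000247


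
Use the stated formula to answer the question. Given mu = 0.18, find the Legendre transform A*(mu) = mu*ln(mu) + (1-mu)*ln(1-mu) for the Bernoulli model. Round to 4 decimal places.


Legendre transform for Bernoulli:
A*(mu) = mu*log(mu) + (1-mu)*log(1-mu).
mu = 0.18, 1-mu = 0.82.
mu*log(mu) = 0.18*log(0.18) = -0.308664.
(1-mu)*log(1-mu) = 0.82*log(0.82) = -0.16273.
A* = -0.308664 + -0.16273 = -0.4714

-0.4714


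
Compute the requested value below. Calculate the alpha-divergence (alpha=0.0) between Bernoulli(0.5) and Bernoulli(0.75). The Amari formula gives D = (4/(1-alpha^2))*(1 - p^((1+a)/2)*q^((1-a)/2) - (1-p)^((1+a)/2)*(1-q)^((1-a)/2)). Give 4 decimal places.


Amari alpha-divergence:
D = (4/(1-alpha^2))*(1 - p^((1+a)/2)*q^((1-a)/2) - (1-p)^((1+a)/2)*(1-q)^((1-a)/2)).
alpha = 0.0, p = 0.5, q = 0.75.
e1 = (1+alpha)/2 = 0.5, e2 = (1-alpha)/2 = 0.5.
t1 = p^e1 * q^e2 = 0.5^0.5 * 0.75^0.5 = 0.612372.
t2 = (1-p)^e1 * (1-q)^e2 = 0.5^0.5 * 0.25^0.5 = 0.353553.
4/(1-alpha^2) = 4.0.
D = 4.0*(1 - 0.612372 - 0.353553) = 0.1363

0.1363


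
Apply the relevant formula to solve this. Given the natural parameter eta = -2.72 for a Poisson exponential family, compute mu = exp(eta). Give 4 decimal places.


Expectation parameter for Poisson exponential family:
mu = exp(eta).
eta = -2.72.
mu = exp(-2.72) = 0.0659

0.0659


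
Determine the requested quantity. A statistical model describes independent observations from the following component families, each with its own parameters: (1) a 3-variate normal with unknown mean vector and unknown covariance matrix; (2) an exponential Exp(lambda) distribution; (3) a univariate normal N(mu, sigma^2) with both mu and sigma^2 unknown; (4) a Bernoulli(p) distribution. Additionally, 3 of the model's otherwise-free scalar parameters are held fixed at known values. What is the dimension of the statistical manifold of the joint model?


The dimension of a statistical manifold equals the number of free
(independent) real parameters of the model. For a product of independent
blocks the parameter counts add.
- 3-variate normal: 3 (mean) + 3*4/2 = 6 (symmetric covariance) = 9.
- exponential (lambda): 1.
- normal (mu, sigma^2): 2.
- Bernoulli (p): 1.
Total = 9 + 1 + 2 + 1 = 13.
3 parameter(s) fixed at known values: 13 - 3 = 10.
Dimension = 10

10


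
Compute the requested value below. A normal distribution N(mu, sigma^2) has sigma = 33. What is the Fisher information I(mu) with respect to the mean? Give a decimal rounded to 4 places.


The Fisher information for the mean of a normal distribution is I(mu) = 1/sigma^2.
sigma = 33, so sigma^2 = 1089.
I(mu) = 1/1089 = 0.0009

0.0009


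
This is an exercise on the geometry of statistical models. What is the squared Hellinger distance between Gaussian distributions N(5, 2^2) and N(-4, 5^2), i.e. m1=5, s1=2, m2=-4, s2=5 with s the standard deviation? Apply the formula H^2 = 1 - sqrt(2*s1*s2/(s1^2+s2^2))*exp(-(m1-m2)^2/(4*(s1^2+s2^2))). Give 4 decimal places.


Squared Hellinger distance for Gaussians:
H^2 = 1 - sqrt(2*s1*s2/(s1^2+s2^2)) * exp(-(m1-m2)^2/(4*(s1^2+s2^2))).
s1^2 = 4, s2^2 = 25, s1^2+s2^2 = 29.
sqrt(2*2*5/(29)) = 0.830455.
(m1-m2)^2 = (9)^2 = 81.
exp(-81/(4*29)) = exp(-0.698276) = 0.497442.
H^2 = 1 - 0.830455*0.497442 = 0.5869

0.5869


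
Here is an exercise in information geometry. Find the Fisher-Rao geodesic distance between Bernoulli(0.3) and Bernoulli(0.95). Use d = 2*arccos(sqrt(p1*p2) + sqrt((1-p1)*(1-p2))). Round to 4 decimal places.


Geodesic distance on Bernoulli manifold:
d(p1,p2) = 2*arccos(sqrt(p1*p2) + sqrt((1-p1)*(1-p2))).
sqrt(p1*p2) = sqrt(0.3*0.95) = 0.533854.
sqrt((1-p1)*(1-p2)) = sqrt(0.7*0.05) = 0.187083.
arg = 0.533854 + 0.187083 = 0.720937.
d = 2*arccos(0.720937) = 1.5313

1.5313


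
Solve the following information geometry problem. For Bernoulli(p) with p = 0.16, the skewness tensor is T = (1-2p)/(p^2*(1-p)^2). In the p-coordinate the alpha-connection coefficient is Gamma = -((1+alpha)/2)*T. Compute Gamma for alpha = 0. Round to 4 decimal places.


Skewness (Amari-Chentsov) tensor: T = (1-2p)/(p^2*(1-p)^2).
p = 0.16, 1-2p = 0.68, p^2 = 0.0256, (1-p)^2 = 0.7056.
T = 0.68/(0.0256 * 0.7056) = 37.645266.
In the p-coordinate, Gamma^(alpha) = Gamma^(0) - (alpha/2)*T with Gamma^(0) = (1/2)*g'(p) = -T/2,
so Gamma^(alpha) = -((1+alpha)/2)*T.
alpha = 0, -(1+alpha)/2 = -0.5.
Gamma = -0.5 * 37.645266 = -18.8226

-18.8226


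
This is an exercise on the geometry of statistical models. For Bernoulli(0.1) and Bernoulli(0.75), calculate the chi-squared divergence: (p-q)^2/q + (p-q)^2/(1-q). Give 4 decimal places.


Chi-squared divergence between Bernoulli distributions:
chi^2 = (p-q)^2/q + (p-q)^2/(1-q).
p = 0.1, q = 0.75, p-q = -0.65.
(p-q)^2 = 0.4225.
term1 = 0.4225/0.75 = 0.563333.
term2 = 0.4225/0.25 = 1.69.
chi^2 = 0.563333 + 1.69 = 2.2533

2.2533


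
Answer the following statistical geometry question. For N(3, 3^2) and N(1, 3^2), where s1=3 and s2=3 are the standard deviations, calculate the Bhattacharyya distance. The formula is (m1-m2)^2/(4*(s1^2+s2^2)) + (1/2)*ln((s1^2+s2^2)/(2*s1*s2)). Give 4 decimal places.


Bhattacharyya distance between two Gaussians:
DB = (m1-m2)^2/(4*(s1^2+s2^2)) + (1/2)*ln((s1^2+s2^2)/(2*s1*s2)).
(m1-m2)^2 = (2)^2 = 4.
s1^2+s2^2 = 9 + 9 = 18.
term1 = 4/72 = 0.055556.
term2 = 0.5*ln(18/18.0) = 0.0.
DB = 0.055556 + 0.0 = 0.0556

0.0556


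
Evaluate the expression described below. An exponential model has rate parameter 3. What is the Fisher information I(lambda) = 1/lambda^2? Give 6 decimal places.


Fisher information for exponential: I(lambda) = 1/lambda^2.
lambda = 3, lambda^2 = 9.
I = 1/9 = 0.111111

0.111111


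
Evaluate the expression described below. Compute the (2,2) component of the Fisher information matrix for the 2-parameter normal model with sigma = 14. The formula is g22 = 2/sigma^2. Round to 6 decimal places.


For the 2-parameter normal family, the Fisher metric has:
  g11 = 1/sigma^2, g22 = 2/sigma^2.
sigma = 14, sigma^2 = 196.
g22 = 0.010204

0.010204


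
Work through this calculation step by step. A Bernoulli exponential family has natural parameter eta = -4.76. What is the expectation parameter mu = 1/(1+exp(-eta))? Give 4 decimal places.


Dual coordinate (expectation parameter) for Bernoulli:
mu = 1/(1+exp(-eta)).
eta = -4.76.
exp(-eta) = exp(4.76) = 116.745926.
mu = 1/(1+116.745926) = 0.0085

0.0085


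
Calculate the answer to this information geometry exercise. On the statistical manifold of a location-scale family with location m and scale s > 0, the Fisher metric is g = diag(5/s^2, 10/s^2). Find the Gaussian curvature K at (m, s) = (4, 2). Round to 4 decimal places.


The metric has the form g = (A dm^2 + B ds^2)/s^2 with A = 5, B = 10.
Substitute u = sqrt(A/B)*m: g = B*(du^2 + ds^2)/s^2, i.e. B times the
Poincare upper half-plane metric, which has constant Gaussian curvature -1.
Scaling a 2D metric by a constant c divides the Gaussian curvature by c,
so K = -1/B = -1/(10) = -0.1000 everywhere (the point (m, s) = (4, 2) is irrelevant:
the curvature is constant).
The requested Gaussian curvature is K = -0.1000.

-0.1000


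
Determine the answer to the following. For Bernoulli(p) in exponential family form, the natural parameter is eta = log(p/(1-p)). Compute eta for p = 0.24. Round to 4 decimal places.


Natural parameter for Bernoulli: eta = log(p/(1-p)).
p = 0.24, 1-p = 0.76.
p/(1-p) = 0.315789.
eta = log(0.315789) = -1.1527

-1.1527


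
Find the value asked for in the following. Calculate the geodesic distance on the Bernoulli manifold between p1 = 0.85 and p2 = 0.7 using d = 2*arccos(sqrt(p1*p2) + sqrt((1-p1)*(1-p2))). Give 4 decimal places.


Geodesic distance on Bernoulli manifold:
d(p1,p2) = 2*arccos(sqrt(p1*p2) + sqrt((1-p1)*(1-p2))).
sqrt(p1*p2) = sqrt(0.85*0.7) = 0.771362.
sqrt((1-p1)*(1-p2)) = sqrt(0.15*0.3) = 0.212132.
arg = 0.771362 + 0.212132 = 0.983494.
d = 2*arccos(0.983494) = 0.3639

0.3639


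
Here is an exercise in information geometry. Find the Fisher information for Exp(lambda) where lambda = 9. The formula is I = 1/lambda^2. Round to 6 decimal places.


Fisher information for exponential: I(lambda) = 1/lambda^2.
lambda = 9, lambda^2 = 81.
I = 1/81 = 0.012346

0.012346


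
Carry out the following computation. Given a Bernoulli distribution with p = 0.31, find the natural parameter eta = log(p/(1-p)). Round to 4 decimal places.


Natural parameter for Bernoulli: eta = log(p/(1-p)).
p = 0.31, 1-p = 0.69.
p/(1-p) = 0.449275.
eta = log(0.449275) = -0.8001

-0.8001


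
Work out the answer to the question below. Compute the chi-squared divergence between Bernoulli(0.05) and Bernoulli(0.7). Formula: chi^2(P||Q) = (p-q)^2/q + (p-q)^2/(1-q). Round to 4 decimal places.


Chi-squared divergence between Bernoulli distributions:
chi^2 = (p-q)^2/q + (p-q)^2/(1-q).
p = 0.05, q = 0.7, p-q = -0.65.
(p-q)^2 = 0.4225.
term1 = 0.4225/0.7 = 0.603571.
term2 = 0.4225/0.3 = 1.408333.
chi^2 = 0.603571 + 1.408333 = 2.0119

2.0119


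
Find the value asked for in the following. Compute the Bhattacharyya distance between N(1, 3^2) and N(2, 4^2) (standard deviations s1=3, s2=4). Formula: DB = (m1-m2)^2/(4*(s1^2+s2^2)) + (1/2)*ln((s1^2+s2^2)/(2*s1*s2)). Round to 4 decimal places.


Bhattacharyya distance between two Gaussians:
DB = (m1-m2)^2/(4*(s1^2+s2^2)) + (1/2)*ln((s1^2+s2^2)/(2*s1*s2)).
(m1-m2)^2 = (-1)^2 = 1.
s1^2+s2^2 = 9 + 16 = 25.
term1 = 1/100 = 0.01.
term2 = 0.5*ln(25/24.0) = 0.020411.
DB = 0.01 + 0.020411 = 0.0304

0.0304


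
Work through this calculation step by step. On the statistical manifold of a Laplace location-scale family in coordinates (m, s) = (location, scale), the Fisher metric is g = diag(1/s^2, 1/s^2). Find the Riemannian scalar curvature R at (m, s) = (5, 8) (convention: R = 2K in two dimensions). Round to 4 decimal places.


The metric has the form g = (A dm^2 + B ds^2)/s^2 with A = 1, B = 1.
Substitute u = sqrt(A/B)*m: g = B*(du^2 + ds^2)/s^2, i.e. B times the
Poincare upper half-plane metric, which has constant Gaussian curvature -1.
Scaling a 2D metric by a constant c divides the Gaussian curvature by c,
so K = -1/B = -1/(1) = -1.0000 everywhere (the point (m, s) = (5, 8) is irrelevant:
the curvature is constant).
Scalar curvature in dimension 2: R = 2K = -2/(1) = -2.0000.

-2.0000


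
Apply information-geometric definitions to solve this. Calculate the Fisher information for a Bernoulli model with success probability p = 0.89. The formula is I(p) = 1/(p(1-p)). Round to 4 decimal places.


For Bernoulli(p), Fisher information is I(p) = 1/(p*(1-p)).
p = 0.89, 1-p = 0.11.
p*(1-p) = 0.0979.
I(p) = 1/0.0979 = 10.2145

10.2145


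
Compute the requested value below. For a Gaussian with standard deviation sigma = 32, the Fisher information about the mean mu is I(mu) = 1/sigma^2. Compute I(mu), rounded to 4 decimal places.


The Fisher information for the mean of a normal distribution is I(mu) = 1/sigma^2.
sigma = 32, so sigma^2 = 1024.
I(mu) = 1/1024 = 0.0010

0.0010


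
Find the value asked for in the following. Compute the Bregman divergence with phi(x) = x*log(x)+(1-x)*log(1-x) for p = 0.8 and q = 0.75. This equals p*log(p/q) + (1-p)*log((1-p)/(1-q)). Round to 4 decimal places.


Bregman divergence with negative entropy generator:
D = p*log(p/q) + (1-p)*log((1-p)/(1-q)).
p = 0.8, q = 0.75.
p*log(p/q) = 0.8*log(0.8/0.75) = 0.051631.
(1-p)*log((1-p)/(1-q)) = 0.2*log(0.2/0.25) = -0.044629.
D = 0.051631 + -0.044629 = 0.0070

0.0070


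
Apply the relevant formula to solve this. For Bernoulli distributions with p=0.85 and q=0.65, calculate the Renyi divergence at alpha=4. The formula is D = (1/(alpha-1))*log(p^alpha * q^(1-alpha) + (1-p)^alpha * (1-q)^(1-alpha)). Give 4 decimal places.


Renyi divergence of order alpha between Bernoulli distributions:
D = (1/(alpha-1))*log(p^alpha * q^(1-alpha) + (1-p)^alpha * (1-q)^(1-alpha)).
alpha = 4, p = 0.85, q = 0.65.
p^alpha * q^(1-alpha) = 0.85^4 * 0.65^-3 = 1.900797.
(1-p)^alpha * (1-q)^(1-alpha) = 0.15^4 * 0.35^-3 = 0.011808.
sum = 1.900797 + 0.011808 = 1.912604.
D = (1/3)*log(1.912604) = 0.2162

0.2162


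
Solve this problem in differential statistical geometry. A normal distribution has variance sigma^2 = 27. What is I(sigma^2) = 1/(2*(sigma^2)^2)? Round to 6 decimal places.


Fisher information for variance: I(sigma^2) = 1/(2*sigma^4).
sigma^2 = 27, so sigma^4 = 729.
I = 1/(2*729) = 1/1458 = 0.000686

0.000686


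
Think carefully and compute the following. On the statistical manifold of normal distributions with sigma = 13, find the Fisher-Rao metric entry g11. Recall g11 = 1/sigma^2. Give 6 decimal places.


For the 2-parameter normal family, the Fisher metric has:
  g11 = 1/sigma^2, g22 = 2/sigma^2.
sigma = 13, sigma^2 = 169.
g11 = 0.005917

0.005917


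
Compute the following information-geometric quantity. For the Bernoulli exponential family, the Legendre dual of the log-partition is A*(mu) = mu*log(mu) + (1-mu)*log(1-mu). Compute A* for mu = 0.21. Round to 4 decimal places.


Legendre transform for Bernoulli:
A*(mu) = mu*log(mu) + (1-mu)*log(1-mu).
mu = 0.21, 1-mu = 0.79.
mu*log(mu) = 0.21*log(0.21) = -0.327736.
(1-mu)*log(1-mu) = 0.79*log(0.79) = -0.186221.
A* = -0.327736 + -0.186221 = -0.5140

-0.5140


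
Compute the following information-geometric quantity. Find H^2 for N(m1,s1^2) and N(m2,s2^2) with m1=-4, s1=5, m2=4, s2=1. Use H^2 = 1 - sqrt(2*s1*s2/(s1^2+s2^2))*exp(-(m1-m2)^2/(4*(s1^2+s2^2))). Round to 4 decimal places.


Squared Hellinger distance for Gaussians:
H^2 = 1 - sqrt(2*s1*s2/(s1^2+s2^2)) * exp(-(m1-m2)^2/(4*(s1^2+s2^2))).
s1^2 = 25, s2^2 = 1, s1^2+s2^2 = 26.
sqrt(2*5*1/(26)) = 0.620174.
(m1-m2)^2 = (-8)^2 = 64.
exp(-64/(4*26)) = exp(-0.615385) = 0.540433.
H^2 = 1 - 0.620174*0.540433 = 0.6648

0.6648


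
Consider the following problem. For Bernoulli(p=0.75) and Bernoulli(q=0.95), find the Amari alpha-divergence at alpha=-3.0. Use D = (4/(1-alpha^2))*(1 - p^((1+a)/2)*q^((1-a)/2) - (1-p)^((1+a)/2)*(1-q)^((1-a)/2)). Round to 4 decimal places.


Amari alpha-divergence:
D = (4/(1-alpha^2))*(1 - p^((1+a)/2)*q^((1-a)/2) - (1-p)^((1+a)/2)*(1-q)^((1-a)/2)).
alpha = -3.0, p = 0.75, q = 0.95.
e1 = (1+alpha)/2 = -1.0, e2 = (1-alpha)/2 = 2.0.
t1 = p^e1 * q^e2 = 0.75^-1.0 * 0.95^2.0 = 1.203333.
t2 = (1-p)^e1 * (1-q)^e2 = 0.25^-1.0 * 0.05^2.0 = 0.01.
4/(1-alpha^2) = -0.5.
D = -0.5*(1 - 1.203333 - 0.01) = 0.1067

0.1067


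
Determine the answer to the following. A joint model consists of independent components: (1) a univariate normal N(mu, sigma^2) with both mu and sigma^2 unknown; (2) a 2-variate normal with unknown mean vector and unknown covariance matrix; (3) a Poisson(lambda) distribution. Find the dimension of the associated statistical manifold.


The dimension of a statistical manifold equals the number of free
(independent) real parameters of the model. For a product of independent
blocks the parameter counts add.
- normal (mu, sigma^2): 2.
- 2-variate normal: 2 (mean) + 2*3/2 = 3 (symmetric covariance) = 5.
- Poisson (lambda): 1.
Total = 2 + 5 + 1 = 8.
Dimension = 8

8


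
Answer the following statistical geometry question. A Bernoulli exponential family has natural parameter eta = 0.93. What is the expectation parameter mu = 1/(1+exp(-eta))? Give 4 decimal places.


Dual coordinate (expectation parameter) for Bernoulli:
mu = 1/(1+exp(-eta)).
eta = 0.93.
exp(-eta) = exp(-0.93) = 0.394554.
mu = 1/(1+0.394554) = 0.7171

0.7171


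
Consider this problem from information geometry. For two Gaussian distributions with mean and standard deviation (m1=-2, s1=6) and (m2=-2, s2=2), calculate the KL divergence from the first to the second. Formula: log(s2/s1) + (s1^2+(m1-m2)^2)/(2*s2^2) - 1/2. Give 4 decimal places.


KL divergence between normal distributions:
KL = log(s2/s1) + (s1^2 + (m1-m2)^2)/(2*s2^2) - 1/2.
log(2/6) = -1.098612.
(6^2 + (-2--2)^2)/(2*2^2) = (36 + 0)/8 = 4.5.
KL = -1.098612 + 4.5 - 0.5 = 2.9014

2.9014


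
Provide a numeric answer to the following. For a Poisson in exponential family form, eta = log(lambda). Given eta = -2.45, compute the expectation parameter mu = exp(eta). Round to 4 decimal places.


Expectation parameter for Poisson exponential family:
mu = exp(eta).
eta = -2.45.
mu = exp(-2.45) = 0.0863

0.0863


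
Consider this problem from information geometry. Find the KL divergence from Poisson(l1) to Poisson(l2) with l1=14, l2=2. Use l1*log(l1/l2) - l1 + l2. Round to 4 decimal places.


KL divergence for Poisson:
KL = l1*log(l1/l2) - l1 + l2.
l1 = 14, l2 = 2.
log(14/2) = 1.94591.
l1*log(l1/l2) = 14 * 1.94591 = 27.242742.
KL = 27.242742 - 14 + 2 = 15.2427

15.2427


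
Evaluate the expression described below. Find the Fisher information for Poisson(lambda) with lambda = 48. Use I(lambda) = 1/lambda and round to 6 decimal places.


Fisher information for Poisson: I(lambda) = 1/lambda.
lambda = 48.
I(lambda) = 1/48 = 0.020833

0.020833


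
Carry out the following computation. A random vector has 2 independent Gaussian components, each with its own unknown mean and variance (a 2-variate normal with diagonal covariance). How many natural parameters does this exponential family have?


Exponential family dimension calculation:
Each univariate normal has two natural parameters (mu/sigma^2 and -1/(2 sigma^2)).
With 2 independent components, dim = 2 * 2 = 4.

4


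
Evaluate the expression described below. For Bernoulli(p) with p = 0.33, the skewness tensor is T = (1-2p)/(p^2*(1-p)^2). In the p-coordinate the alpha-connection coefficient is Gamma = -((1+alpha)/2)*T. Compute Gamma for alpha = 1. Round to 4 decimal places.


Skewness (Amari-Chentsov) tensor: T = (1-2p)/(p^2*(1-p)^2).
p = 0.33, 1-2p = 0.34, p^2 = 0.1089, (1-p)^2 = 0.4489.
T = 0.34/(0.1089 * 0.4489) = 6.955069.
In the p-coordinate, Gamma^(alpha) = Gamma^(0) - (alpha/2)*T with Gamma^(0) = (1/2)*g'(p) = -T/2,
so Gamma^(alpha) = -((1+alpha)/2)*T.
alpha = 1, -(1+alpha)/2 = -1.0.
Gamma = -1.0 * 6.955069 = -6.9551

-6.9551


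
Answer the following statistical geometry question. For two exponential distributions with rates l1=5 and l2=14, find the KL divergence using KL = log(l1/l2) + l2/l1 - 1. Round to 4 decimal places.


KL divergence for exponential family:
KL = log(l1/l2) + l2/l1 - 1.
log(5/14) = -1.029619.
14/5 = 2.8.
KL = -1.029619 + 2.8 - 1 = 0.7704

0.7704
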